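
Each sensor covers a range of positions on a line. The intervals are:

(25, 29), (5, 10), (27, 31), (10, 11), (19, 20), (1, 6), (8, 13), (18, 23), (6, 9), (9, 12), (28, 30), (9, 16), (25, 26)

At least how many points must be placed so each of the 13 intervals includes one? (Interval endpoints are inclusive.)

Sorted: [1,6] [6,9] [5,10] [10,11] [9,12] [8,13] [9,16] [19,20] [18,23] [25,26] [25,29] [28,30] [27,31]
{[1,6],[6,9],[5,10]} hit by 6; {[10,11],[9,12],[8,13],[9,16]} hit by 11; {[19,20],[18,23]} hit by 20; {[25,26],[25,29]} hit by 26; {[28,30],[27,31]} hit by 30.
Points: 6, 11, 20, 26, 30 (5 total).

5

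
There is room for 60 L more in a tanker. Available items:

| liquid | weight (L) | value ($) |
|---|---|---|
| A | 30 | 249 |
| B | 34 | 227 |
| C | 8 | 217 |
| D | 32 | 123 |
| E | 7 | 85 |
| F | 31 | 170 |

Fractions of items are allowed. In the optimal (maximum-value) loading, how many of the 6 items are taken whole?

3

Ratios (sorted): C 27.12, E 12.14, A 8.30, B 6.68, F 5.48, D 3.84
take C (8 @ 217); take E (7 @ 85); take A (30 @ 249); take 15/34 of B → 100.15. Capacity used 60/60.
3 item(s) taken whole; one partial (take 15/34 of B).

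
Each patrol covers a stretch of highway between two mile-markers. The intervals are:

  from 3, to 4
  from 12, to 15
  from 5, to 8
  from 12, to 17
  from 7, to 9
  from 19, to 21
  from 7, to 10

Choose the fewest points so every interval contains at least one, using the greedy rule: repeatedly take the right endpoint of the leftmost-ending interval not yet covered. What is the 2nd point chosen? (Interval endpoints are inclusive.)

Sorted: [3,4] [5,8] [7,9] [7,10] [12,15] [12,17] [19,21]
{[3,4]} hit by 4; {[5,8],[7,9],[7,10]} hit by 8; {[12,15],[12,17]} hit by 15; {[19,21]} hit by 21.
Points: 4, 8, 15, 21 (4 total).

8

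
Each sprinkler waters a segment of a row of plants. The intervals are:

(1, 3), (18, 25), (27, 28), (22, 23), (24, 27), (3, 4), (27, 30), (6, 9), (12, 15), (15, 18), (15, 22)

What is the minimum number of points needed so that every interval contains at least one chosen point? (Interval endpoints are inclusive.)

Sorted: [1,3] [3,4] [6,9] [12,15] [15,18] [15,22] [22,23] [18,25] [24,27] [27,28] [27,30]
{[1,3],[3,4]} hit by 3; {[6,9]} hit by 9; {[12,15],[15,18],[15,22]} hit by 15; {[22,23],[18,25]} hit by 23; {[24,27],[27,28],[27,30]} hit by 27.
Points: 3, 9, 15, 23, 27 (5 total).

5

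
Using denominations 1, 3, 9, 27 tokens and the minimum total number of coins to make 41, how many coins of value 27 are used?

Use the largest denomination that fits, subtract, and repeat.
41 − 1×27→14 − 1×9→5 − 1×3→2 − 2×1→0
Count of 27: 1

1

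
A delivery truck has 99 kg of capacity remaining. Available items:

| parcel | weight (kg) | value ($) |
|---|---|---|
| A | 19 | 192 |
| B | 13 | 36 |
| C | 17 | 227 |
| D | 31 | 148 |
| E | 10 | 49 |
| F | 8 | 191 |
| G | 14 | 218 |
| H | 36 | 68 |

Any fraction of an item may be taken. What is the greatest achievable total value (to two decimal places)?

1025.00

Order: F (191/8=23.88) > G (218/14=15.57) > C (227/17=13.35) > A (192/19=10.11) > E (49/10=4.90) > D (148/31=4.77) > B (36/13=2.77) > H (68/36=1.89)
Fill: take F (8 @ 191) → take G (14 @ 218) → take C (17 @ 227) → take A (19 @ 192) → take E (10 @ 49) → take D (31 @ 148); 99/99 used.
Total value = 1025.00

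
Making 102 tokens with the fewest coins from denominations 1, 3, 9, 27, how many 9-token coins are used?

2

Greedy: take as many of the largest coin as possible, then repeat with the remainder.
102 = 3×27 + 2×9 + 1×3
Count of 9: 2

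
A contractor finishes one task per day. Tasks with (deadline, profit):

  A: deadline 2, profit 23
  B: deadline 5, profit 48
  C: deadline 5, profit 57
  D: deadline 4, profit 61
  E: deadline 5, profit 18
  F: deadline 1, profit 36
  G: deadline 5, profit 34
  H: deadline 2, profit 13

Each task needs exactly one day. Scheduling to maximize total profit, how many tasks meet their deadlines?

Profit order: D=61 C=57 B=48 F=36 G=34 A=23 E=18 H=13
Assign: D→slot 4, C→slot 5, B→slot 3, F→slot 1, G→slot 2, A skipped, E skipped, H skipped.
Slots: [1:F] [2:G] [3:B] [4:D] [5:C]
5 of 8 scheduled.

5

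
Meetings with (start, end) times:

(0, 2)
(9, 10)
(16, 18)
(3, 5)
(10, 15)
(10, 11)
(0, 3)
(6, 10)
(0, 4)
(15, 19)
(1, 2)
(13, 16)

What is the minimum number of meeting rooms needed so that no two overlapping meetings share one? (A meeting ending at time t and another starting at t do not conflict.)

Events (time:±→running): 0:+→1 0:+→2 0:+→3 1:+→4 … peak 4.

4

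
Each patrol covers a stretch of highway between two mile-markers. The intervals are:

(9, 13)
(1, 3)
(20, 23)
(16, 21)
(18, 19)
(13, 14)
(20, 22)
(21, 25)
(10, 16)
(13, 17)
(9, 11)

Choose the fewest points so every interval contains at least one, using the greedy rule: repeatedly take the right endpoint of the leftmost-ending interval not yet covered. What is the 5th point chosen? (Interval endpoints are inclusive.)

22

Sort by right endpoint; whenever an interval is uncovered, place a point at its right end.
Sorted: [1,3] [9,11] [9,13] [13,14] [10,16] [13,17] [18,19] [16,21] [20,22] [20,23] [21,25]
{[1,3]} hit by 3; {[9,11],[9,13]} hit by 11; {[13,14],[10,16],[13,17]} hit by 14; {[18,19],[16,21]} hit by 19; {[20,22],[20,23],[21,25]} hit by 22.
Points: 3, 11, 14, 19, 22 (5 total).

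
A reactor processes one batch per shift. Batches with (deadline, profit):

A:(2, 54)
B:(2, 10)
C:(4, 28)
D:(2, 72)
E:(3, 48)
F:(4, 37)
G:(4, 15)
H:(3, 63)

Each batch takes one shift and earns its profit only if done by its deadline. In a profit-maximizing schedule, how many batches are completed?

Take jobs in profit order; each goes to the latest open slot no later than its deadline.
Profit order: D=72 H=63 A=54 E=48 F=37 C=28 G=15 B=10
Assign: D→slot 2, H→slot 3, A→slot 1, E skipped, F→slot 4, C skipped, G skipped, B skipped.
Slots: [1:A] [2:D] [3:H] [4:F]
4 of 8 scheduled.

4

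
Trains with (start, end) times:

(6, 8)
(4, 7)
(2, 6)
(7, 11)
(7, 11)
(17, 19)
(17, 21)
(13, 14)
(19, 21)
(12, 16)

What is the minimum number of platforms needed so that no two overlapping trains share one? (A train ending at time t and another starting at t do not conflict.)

3

Events (time:±→running): 2:+→1 4:+→2 6:-→1 6:+→2 7:-→1 7:+→2 7:+→3 … peak 3.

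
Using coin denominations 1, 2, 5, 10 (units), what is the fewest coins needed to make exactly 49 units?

49 = 4×10 + 1×5 + 2×2
Total coins = 4 + 1 + 2 = 7

7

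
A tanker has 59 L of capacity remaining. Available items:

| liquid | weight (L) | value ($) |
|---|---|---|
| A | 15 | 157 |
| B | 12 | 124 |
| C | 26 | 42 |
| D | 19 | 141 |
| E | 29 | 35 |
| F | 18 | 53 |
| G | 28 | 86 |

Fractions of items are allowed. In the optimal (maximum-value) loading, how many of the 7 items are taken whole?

Ratios (sorted): A 10.47, B 10.33, D 7.42, G 3.07, F 2.94, C 1.62, E 1.21
take A (15 @ 157); take B (12 @ 124); take D (19 @ 141); take 13/28 of G → 39.93. Capacity used 59/59.
3 item(s) taken whole; one partial (take 13/28 of G).

3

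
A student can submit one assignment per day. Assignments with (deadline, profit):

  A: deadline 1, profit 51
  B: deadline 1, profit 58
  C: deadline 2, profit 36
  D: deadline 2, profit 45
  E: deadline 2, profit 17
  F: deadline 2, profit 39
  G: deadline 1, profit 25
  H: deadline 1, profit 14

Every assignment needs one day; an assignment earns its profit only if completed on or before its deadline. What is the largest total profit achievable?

103

Take jobs in profit order; each goes to the latest open slot no later than its deadline.
By profit: B(d1,58), A(d1,51), D(d2,45), F(d2,39), C(d2,36), G(d1,25), E(d2,17), H(d1,14)
B→slot 1; A skipped; D→slot 2; F skipped; C skipped; G skipped; E skipped; H skipped.
Profit = 58 + 45 = 103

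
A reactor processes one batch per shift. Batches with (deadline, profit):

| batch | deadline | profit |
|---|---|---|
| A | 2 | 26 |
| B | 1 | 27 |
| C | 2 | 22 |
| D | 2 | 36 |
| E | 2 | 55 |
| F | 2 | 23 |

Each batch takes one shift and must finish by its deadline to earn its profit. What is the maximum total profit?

Profit order: E=55 D=36 B=27 A=26 F=23 C=22
Assign: E→slot 2, D→slot 1, B skipped, A skipped, F skipped, C skipped.
Slots: [1:D] [2:E]
Profit = 36 + 55 = 91

91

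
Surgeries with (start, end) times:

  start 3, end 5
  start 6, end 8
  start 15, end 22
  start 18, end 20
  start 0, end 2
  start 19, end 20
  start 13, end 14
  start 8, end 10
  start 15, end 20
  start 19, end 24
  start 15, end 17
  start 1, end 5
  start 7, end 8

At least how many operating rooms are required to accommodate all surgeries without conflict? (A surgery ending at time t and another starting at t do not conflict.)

5

The answer is the maximum number of intervals overlapping at any instant.
starts: [0, 1, 3, 6, 7, 8, 13, 15, 15, 15, 18, 19, 19]
ends:   [2, 5, 5, 8, 8, 10, 14, 17, 20, 20, 20, 22, 24]
s0→1 s1→2 e2→1 s3→2 e5→1 e5→0 s6→1 s7→2 e8→1 e8→0 s8→1 e10→0 s13→1 e14→0 s15→1 s15→2 s15→3 e17→2 s18→3 s19→4 s19→5  — peak 5.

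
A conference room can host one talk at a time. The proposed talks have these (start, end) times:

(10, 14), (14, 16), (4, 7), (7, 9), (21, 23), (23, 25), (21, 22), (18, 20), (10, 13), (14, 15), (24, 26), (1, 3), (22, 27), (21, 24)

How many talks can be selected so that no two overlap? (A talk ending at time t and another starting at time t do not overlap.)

By end time: (1,3), (4,7), (7,9), (10,13), (10,14), (14,15), (14,16), (18,20), (21,22), (21,23), (21,24), (23,25), (24,26), (22,27).
Pick (1,3); next start ≥ 3 → (4,7); next start ≥ 7 → (7,9); next start ≥ 9 → (10,13); next start ≥ 13 → (14,15); next start ≥ 15 → (18,20); next start ≥ 20 → (21,22); next start ≥ 22 → (23,25).
Selected 8 talks.

8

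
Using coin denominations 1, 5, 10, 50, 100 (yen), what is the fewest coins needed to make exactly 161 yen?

161 = 1×100 + 1×50 + 1×10 + 1×1
Total coins = 1 + 1 + 1 + 1 = 4

4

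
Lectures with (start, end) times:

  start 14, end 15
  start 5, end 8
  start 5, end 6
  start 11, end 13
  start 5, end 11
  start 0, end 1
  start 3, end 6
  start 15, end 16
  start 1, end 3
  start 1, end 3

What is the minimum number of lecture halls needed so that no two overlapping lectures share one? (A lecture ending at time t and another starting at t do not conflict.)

The answer is the maximum number of intervals overlapping at any instant.
Events (time:±→running): 0:+→1 1:-→0 1:+→1 1:+→2 3:-→1 3:-→0 3:+→1 5:+→2 5:+→3 5:+→4 … peak 4.

4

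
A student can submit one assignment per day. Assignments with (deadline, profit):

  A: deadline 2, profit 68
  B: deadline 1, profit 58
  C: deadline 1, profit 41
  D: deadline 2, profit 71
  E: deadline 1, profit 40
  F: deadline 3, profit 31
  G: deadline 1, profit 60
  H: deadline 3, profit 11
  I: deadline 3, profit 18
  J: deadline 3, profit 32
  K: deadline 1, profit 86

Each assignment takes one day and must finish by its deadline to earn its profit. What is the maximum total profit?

189

Sort by profit descending; place each in the latest free slot ≤ its deadline.
Profit order: K=86 D=71 A=68 G=60 B=58 C=41 E=40 J=32 F=31 I=18 H=11
Assign: K→slot 1, D→slot 2, A skipped, G skipped, B skipped, C skipped, E skipped, J→slot 3, F skipped, I skipped, H skipped.
Slots: [1:K] [2:D] [3:J]
Profit = 86 + 71 + 32 = 189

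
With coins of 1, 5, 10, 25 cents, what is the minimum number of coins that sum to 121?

121 − 4×25→21 − 2×10→1 − 1×1→0
Total coins = 4 + 2 + 1 = 7

7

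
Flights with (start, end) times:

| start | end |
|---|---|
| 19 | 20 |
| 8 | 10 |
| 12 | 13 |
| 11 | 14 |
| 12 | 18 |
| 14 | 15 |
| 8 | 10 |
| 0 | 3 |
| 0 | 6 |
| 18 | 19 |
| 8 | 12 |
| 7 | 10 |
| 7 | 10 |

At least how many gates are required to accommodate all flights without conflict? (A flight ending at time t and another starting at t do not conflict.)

5

Count concurrent intervals with a sweep; the peak is the room count.
Events (time:±→running): 0:+→1 0:+→2 3:-→1 6:-→0 7:+→1 7:+→2 8:+→3 8:+→4 8:+→5 … peak 5.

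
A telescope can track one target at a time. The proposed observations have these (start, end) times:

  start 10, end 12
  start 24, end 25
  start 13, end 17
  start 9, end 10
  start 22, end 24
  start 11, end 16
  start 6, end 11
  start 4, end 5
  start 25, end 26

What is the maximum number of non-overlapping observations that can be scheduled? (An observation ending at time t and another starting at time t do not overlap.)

Sorted by end: (4,5)  (9,10)  (6,11)  (10,12)  (11,16)  (13,17)  (22,24)  (24,25)  (25,26)
take (4,5); take (9,10); take (10,12); take (13,17); take (22,24); take (24,25); take (25,26).
Selected 7 observations.

7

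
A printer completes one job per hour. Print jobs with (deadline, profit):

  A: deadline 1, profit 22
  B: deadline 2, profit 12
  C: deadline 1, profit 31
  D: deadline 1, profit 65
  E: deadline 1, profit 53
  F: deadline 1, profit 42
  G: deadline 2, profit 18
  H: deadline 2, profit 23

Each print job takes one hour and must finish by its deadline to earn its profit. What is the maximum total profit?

88

Sort by profit descending; place each in the latest free slot ≤ its deadline.
Profit order: D=65 E=53 F=42 C=31 H=23 A=22 G=18 B=12
Assign: D→slot 1, E skipped, F skipped, C skipped, H→slot 2, A skipped, G skipped, B skipped.
Slots: [1:D] [2:H]
Profit = 65 + 23 = 88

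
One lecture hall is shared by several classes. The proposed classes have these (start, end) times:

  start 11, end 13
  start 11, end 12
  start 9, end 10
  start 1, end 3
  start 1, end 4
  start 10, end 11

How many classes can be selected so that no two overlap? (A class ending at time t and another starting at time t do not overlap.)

4

Greedy by earliest finish: after sorting by end time, pick each interval compatible with the last pick.
Sorted by end: (1,3)  (1,4)  (9,10)  (10,11)  (11,12)  (11,13)
take (1,3); take (9,10); take (10,11); take (11,12).
Selected 4 classes.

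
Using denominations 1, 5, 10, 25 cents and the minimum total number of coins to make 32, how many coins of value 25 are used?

1

32 − 1×25→7 − 1×5→2 − 2×1→0
Count of 25: 1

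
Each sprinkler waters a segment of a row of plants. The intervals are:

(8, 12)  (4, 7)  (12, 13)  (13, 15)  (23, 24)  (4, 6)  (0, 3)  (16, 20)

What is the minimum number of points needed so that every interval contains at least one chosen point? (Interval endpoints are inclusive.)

Sorted: [0,3] [4,6] [4,7] [8,12] [12,13] [13,15] [16,20] [23,24]
{[0,3]} hit by 3; {[4,6],[4,7]} hit by 6; {[8,12],[12,13]} hit by 12; {[13,15]} hit by 15; {[16,20]} hit by 20; {[23,24]} hit by 24.
Points: 3, 6, 12, 15, 20, 24 (6 total).

6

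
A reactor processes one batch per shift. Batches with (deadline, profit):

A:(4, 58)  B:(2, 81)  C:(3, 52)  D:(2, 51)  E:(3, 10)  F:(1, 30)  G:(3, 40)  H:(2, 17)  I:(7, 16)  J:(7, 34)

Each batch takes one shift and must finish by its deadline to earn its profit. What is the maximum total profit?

Sort by profit descending; place each in the latest free slot ≤ its deadline.
Profit order: B=81 A=58 C=52 D=51 G=40 J=34 F=30 H=17 I=16 E=10
Assign: B→slot 2, A→slot 4, C→slot 3, D→slot 1, G skipped, J→slot 7, F skipped, H skipped, I→slot 6, E skipped.
Slots: [1:D] [2:B] [3:C] [4:A] [6:I] [7:J]
Profit = 51 + 81 + 52 + 58 + 16 + 34 = 292

292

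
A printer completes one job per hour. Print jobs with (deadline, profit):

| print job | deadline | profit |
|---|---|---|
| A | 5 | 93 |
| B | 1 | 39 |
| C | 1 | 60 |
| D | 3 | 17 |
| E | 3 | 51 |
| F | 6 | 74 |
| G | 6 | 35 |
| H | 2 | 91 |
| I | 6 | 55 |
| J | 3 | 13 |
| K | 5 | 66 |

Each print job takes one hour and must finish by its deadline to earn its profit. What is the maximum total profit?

Take jobs in profit order; each goes to the latest open slot no later than its deadline.
By profit: A(d5,93), H(d2,91), F(d6,74), K(d5,66), C(d1,60), I(d6,55), E(d3,51), B(d1,39), G(d6,35), D(d3,17), J(d3,13)
A→slot 5; H→slot 2; F→slot 6; K→slot 4; C→slot 1; I→slot 3; E skipped; B skipped; G skipped; D skipped; J skipped.
Profit = 60 + 91 + 55 + 66 + 93 + 74 = 439

439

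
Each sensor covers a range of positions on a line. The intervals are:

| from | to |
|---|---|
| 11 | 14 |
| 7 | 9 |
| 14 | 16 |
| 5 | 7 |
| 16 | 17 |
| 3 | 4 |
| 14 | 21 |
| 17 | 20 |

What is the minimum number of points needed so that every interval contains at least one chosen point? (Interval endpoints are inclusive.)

4

Sorted: [3,4] [5,7] [7,9] [11,14] [14,16] [16,17] [17,20] [14,21]
{[3,4]} hit by 4; {[5,7],[7,9]} hit by 7; {[11,14],[14,16]} hit by 14; {[16,17],[17,20],[14,21]} hit by 17.
Points: 4, 7, 14, 17 (4 total).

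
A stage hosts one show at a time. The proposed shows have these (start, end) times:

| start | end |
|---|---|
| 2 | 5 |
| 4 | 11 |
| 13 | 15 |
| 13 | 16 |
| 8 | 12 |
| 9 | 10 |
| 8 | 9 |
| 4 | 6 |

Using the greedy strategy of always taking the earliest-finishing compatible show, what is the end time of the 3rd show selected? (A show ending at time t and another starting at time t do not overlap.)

10

Greedy by earliest finish: after sorting by end time, pick each interval compatible with the last pick.
Sorted by end: (2,5)  (4,6)  (8,9)  (9,10)  (4,11)  (8,12)  (13,15)  (13,16)
take (2,5); skip (4,6); take (8,9); take (9,10); skip (8,12); take (13,15).
Selected: (2,5) (8,9) (9,10) (13,15)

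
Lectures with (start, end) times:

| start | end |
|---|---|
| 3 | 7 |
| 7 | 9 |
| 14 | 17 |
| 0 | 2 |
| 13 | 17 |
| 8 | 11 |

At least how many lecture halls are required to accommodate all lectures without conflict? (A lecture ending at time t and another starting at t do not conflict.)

Count concurrent intervals with a sweep; the peak is the room count.
Events (time:±→running): 0:+→1 2:-→0 3:+→1 7:-→0 7:+→1 8:+→2 … peak 2.

2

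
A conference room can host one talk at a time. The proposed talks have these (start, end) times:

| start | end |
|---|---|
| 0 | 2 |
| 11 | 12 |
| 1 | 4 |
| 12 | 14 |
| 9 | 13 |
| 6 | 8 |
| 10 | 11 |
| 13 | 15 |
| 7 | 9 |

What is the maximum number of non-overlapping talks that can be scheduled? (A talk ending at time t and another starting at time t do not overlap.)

Sort by end time and greedily take each interval whose start is ≥ the last chosen end.
Sorted by end: (0,2)  (1,4)  (6,8)  (7,9)  (10,11)  (11,12)  (9,13)  (12,14)  (13,15)
take (0,2); take (6,8); skip (7,9); take (10,11); take (11,12); skip (9,13); take (12,14).
Selected 5 talks.

5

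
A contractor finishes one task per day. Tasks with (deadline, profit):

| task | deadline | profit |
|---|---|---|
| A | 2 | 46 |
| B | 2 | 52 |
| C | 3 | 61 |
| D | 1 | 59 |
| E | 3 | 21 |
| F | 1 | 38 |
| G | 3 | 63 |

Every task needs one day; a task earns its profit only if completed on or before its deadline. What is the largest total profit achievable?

Profit order: G=63 C=61 D=59 B=52 A=46 F=38 E=21
Assign: G→slot 3, C→slot 2, D→slot 1, B skipped, A skipped, F skipped, E skipped.
Slots: [1:D] [2:C] [3:G]
Profit = 59 + 61 + 63 = 183

183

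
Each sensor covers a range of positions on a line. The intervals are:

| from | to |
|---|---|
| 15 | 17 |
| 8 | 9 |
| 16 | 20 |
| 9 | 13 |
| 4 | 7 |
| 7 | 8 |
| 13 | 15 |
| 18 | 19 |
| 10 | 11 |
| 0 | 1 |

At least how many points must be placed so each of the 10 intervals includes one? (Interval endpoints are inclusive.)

Sort by right endpoint; whenever an interval is uncovered, place a point at its right end.
Sorted: [0,1] [4,7] [7,8] [8,9] [10,11] [9,13] [13,15] [15,17] [18,19] [16,20]
{[0,1]} hit by 1; {[4,7],[7,8]} hit by 7; {[8,9]} hit by 9; {[10,11],[9,13]} hit by 11; {[13,15],[15,17]} hit by 15; {[18,19],[16,20]} hit by 19.
Points: 1, 7, 9, 11, 15, 19 (6 total).

6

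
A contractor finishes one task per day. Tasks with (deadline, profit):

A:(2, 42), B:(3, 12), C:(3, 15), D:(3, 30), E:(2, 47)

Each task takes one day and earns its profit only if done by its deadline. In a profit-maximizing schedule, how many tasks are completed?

3

Sort by profit descending; place each in the latest free slot ≤ its deadline.
By profit: E(d2,47), A(d2,42), D(d3,30), C(d3,15), B(d3,12)
E→slot 2; A→slot 1; D→slot 3; C skipped; B skipped.
3 of 5 scheduled.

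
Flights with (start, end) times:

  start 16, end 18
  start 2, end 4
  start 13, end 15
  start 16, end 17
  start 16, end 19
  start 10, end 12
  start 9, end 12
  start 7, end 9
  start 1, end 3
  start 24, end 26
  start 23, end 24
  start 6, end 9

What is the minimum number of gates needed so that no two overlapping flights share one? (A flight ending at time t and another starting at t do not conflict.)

3

The answer is the maximum number of intervals overlapping at any instant.
Events (time:±→running): 1:+→1 2:+→2 3:-→1 4:-→0 6:+→1 7:+→2 9:-→1 9:-→0 9:+→1 10:+→2 12:-→1 12:-→0 13:+→1 15:-→0 16:+→1 16:+→2 16:+→3 … peak 3.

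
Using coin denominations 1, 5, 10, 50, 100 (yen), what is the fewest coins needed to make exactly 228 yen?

8

Use the largest denomination that fits, subtract, and repeat.
228 − 2×100→28 − 2×10→8 − 1×5→3 − 3×1→0
Total coins = 2 + 2 + 1 + 3 = 8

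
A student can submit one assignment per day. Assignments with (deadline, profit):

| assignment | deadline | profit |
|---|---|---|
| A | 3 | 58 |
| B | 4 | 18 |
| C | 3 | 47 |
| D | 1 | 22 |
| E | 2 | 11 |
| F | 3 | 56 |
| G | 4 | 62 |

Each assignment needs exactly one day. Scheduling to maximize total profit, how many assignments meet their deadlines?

4

Profit order: G=62 A=58 F=56 C=47 D=22 B=18 E=11
Assign: G→slot 4, A→slot 3, F→slot 2, C→slot 1, D skipped, B skipped, E skipped.
Slots: [1:C] [2:F] [3:A] [4:G]
4 of 7 scheduled.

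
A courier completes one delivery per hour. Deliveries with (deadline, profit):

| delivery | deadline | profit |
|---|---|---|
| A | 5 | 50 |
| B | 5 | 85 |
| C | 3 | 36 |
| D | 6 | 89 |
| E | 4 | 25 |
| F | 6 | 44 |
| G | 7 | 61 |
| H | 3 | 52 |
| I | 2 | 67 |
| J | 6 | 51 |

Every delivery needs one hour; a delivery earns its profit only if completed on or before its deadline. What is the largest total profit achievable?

455

Sort by profit descending; place each in the latest free slot ≤ its deadline.
Profit order: D=89 B=85 I=67 G=61 H=52 J=51 A=50 F=44 C=36 E=25
Assign: D→slot 6, B→slot 5, I→slot 2, G→slot 7, H→slot 3, J→slot 4, A→slot 1, F skipped, C skipped, E skipped.
Slots: [1:A] [2:I] [3:H] [4:J] [5:B] [6:D] [7:G]
Profit = 50 + 67 + 52 + 51 + 85 + 89 + 61 = 455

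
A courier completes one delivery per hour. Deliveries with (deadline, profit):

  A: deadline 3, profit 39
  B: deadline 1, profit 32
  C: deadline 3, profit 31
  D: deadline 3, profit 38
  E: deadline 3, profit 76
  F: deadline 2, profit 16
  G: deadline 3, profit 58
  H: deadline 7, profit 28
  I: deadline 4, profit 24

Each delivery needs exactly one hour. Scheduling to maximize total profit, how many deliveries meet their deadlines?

5

Profit order: E=76 G=58 A=39 D=38 B=32 C=31 H=28 I=24 F=16
Assign: E→slot 3, G→slot 2, A→slot 1, D skipped, B skipped, C skipped, H→slot 7, I→slot 4, F skipped.
Slots: [1:A] [2:G] [3:E] [4:I] [7:H]
5 of 9 scheduled.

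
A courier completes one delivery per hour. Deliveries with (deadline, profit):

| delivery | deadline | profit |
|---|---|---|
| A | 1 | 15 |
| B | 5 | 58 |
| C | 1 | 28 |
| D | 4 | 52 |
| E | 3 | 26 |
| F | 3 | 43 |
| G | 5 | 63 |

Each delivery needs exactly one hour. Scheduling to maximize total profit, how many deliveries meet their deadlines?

Take jobs in profit order; each goes to the latest open slot no later than its deadline.
By profit: G(d5,63), B(d5,58), D(d4,52), F(d3,43), C(d1,28), E(d3,26), A(d1,15)
G→slot 5; B→slot 4; D→slot 3; F→slot 2; C→slot 1; E skipped; A skipped.
5 of 7 scheduled.

5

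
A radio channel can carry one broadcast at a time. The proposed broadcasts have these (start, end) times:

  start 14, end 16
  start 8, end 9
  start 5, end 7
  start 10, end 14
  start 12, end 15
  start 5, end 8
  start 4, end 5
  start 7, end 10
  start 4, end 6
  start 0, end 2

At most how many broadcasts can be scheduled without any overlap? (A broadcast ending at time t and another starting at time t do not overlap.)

Greedy by earliest finish: after sorting by end time, pick each interval compatible with the last pick.
Sorted by end: (0,2)  (4,5)  (4,6)  (5,7)  (5,8)  (8,9)  (7,10)  (10,14)  (12,15)  (14,16)
take (0,2); take (4,5); take (5,7); take (8,9); take (10,14); take (14,16).
Selected 6 broadcasts.

6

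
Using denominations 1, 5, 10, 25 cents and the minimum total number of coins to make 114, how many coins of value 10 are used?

114 = 4×25 + 1×10 + 4×1
Count of 10: 1

1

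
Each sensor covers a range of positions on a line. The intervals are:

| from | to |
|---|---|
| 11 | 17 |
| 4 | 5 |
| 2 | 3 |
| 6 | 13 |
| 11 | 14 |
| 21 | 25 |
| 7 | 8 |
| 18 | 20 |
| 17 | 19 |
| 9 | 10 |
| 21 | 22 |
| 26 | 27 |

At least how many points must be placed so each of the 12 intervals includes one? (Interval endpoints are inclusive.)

8

Process intervals by earliest right end; each time one isn't hit yet, stab at its right endpoint.
Sorted: [2,3] [4,5] [7,8] [9,10] [6,13] [11,14] [11,17] [17,19] [18,20] [21,22] [21,25] [26,27]
{[2,3]} hit by 3; {[4,5]} hit by 5; {[7,8]} hit by 8; {[9,10],[6,13]} hit by 10; {[11,14],[11,17]} hit by 14; {[17,19],[18,20]} hit by 19; {[21,22],[21,25]} hit by 22; {[26,27]} hit by 27.
Points: 3, 5, 8, 10, 14, 19, 22, 27 (8 total).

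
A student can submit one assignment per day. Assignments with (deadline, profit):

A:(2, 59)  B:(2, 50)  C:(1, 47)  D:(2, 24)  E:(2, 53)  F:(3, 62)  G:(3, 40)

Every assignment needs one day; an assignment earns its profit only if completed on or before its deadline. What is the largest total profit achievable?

174

Sort by profit descending; place each in the latest free slot ≤ its deadline.
Profit order: F=62 A=59 E=53 B=50 C=47 G=40 D=24
Assign: F→slot 3, A→slot 2, E→slot 1, B skipped, C skipped, G skipped, D skipped.
Slots: [1:E] [2:A] [3:F]
Profit = 53 + 59 + 62 = 174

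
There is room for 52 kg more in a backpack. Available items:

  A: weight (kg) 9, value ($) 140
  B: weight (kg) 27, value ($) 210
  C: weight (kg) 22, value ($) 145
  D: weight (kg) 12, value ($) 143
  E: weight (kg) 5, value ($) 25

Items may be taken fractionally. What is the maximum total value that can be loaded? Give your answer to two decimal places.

519.36

Sort by value per unit weight and fill in that order.
Ratios (sorted): A 15.56, D 11.92, B 7.78, C 6.59, E 5.00
take A (9 @ 140); take D (12 @ 143); take B (27 @ 210); take 4/22 of C → 26.36. Capacity used 52/52.
Total value = 519.36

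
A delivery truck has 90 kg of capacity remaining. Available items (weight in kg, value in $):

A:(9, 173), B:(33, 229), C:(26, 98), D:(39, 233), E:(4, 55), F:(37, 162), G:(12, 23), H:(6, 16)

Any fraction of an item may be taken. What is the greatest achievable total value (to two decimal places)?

Sort by value per unit weight and fill in that order.
Ratios (sorted): A 19.22, E 13.75, B 6.94, D 5.97, F 4.38, C 3.77, H 2.67, G 1.92
take A (9 @ 173); take E (4 @ 55); take B (33 @ 229); take D (39 @ 233); take 5/37 of F → 21.89. Capacity used 90/90.
Total value = 711.89

711.89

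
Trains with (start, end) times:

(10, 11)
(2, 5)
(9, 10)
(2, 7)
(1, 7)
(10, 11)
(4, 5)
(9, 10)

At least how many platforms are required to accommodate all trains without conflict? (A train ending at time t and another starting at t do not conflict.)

4

The answer is the maximum number of intervals overlapping at any instant.
Events (time:±→running): 1:+→1 2:+→2 2:+→3 4:+→4 … peak 4.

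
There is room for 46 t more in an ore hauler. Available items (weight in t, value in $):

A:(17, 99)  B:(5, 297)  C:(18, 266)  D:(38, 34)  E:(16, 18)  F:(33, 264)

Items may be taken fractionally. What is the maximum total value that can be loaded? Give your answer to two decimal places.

Sort by value per unit weight and fill in that order.
Order: B (297/5=59.40) > C (266/18=14.78) > F (264/33=8.00) > A (99/17=5.82) > E (18/16=1.12) > D (34/38=0.89)
Fill: take B (5 @ 297) → take C (18 @ 266) → take 23/33 of F → 184.00; 46/46 used.
Total value = 747.00

747.00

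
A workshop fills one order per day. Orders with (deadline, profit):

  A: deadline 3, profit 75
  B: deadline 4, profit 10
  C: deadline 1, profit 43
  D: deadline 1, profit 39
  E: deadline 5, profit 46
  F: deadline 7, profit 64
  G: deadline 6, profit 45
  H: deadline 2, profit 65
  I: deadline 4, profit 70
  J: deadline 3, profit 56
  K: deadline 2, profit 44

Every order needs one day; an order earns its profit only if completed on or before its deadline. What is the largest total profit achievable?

By profit: A(d3,75), I(d4,70), H(d2,65), F(d7,64), J(d3,56), E(d5,46), G(d6,45), K(d2,44), C(d1,43), D(d1,39), B(d4,10)
A→slot 3; I→slot 4; H→slot 2; F→slot 7; J→slot 1; E→slot 5; G→slot 6; K skipped; C skipped; D skipped; B skipped.
Profit = 56 + 65 + 75 + 70 + 46 + 45 + 64 = 421

421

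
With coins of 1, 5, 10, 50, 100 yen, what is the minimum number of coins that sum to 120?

3

Greedy: take as many of the largest coin as possible, then repeat with the remainder.
120 = 1×100 + 2×10
Total coins = 1 + 2 = 3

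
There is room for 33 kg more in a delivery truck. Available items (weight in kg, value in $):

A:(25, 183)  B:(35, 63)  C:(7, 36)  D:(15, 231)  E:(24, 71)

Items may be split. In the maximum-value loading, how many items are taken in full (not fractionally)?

Order: D (231/15=15.40) > A (183/25=7.32) > C (36/7=5.14) > E (71/24=2.96) > B (63/35=1.80)
Fill: take D (15 @ 231) → take 18/25 of A → 131.76; 33/33 used.
1 item(s) taken whole; one partial (take 18/25 of A).

1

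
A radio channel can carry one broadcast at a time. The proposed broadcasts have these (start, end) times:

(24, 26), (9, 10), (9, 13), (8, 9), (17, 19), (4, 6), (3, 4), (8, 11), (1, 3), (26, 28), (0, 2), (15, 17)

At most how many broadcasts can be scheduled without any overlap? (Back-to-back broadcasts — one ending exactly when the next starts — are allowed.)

Greedy by earliest finish: after sorting by end time, pick each interval compatible with the last pick.
By end time: (0,2), (1,3), (3,4), (4,6), (8,9), (9,10), (8,11), (9,13), (15,17), (17,19), (24,26), (26,28).
Pick (0,2); next start ≥ 2 → (3,4); next start ≥ 4 → (4,6); next start ≥ 6 → (8,9); next start ≥ 9 → (9,10); next start ≥ 10 → (15,17); next start ≥ 17 → (17,19); next start ≥ 19 → (24,26); next start ≥ 26 → (26,28).
Selected 9 broadcasts.

9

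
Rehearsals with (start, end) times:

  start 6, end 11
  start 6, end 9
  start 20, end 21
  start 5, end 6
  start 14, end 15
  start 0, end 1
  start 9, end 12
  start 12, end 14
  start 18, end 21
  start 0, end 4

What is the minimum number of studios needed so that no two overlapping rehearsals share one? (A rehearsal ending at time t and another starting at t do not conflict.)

starts: [0, 0, 5, 6, 6, 9, 12, 14, 18, 20]
ends:   [1, 4, 6, 9, 11, 12, 14, 15, 21, 21]
s0→1 s0→2  — peak 2.

2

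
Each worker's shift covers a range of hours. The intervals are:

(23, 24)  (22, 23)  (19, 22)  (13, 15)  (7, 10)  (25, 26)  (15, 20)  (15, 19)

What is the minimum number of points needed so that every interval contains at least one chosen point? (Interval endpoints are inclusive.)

Sort by right endpoint; whenever an interval is uncovered, place a point at its right end.
By right end: [7,10]  [13,15]  [15,19]  [15,20]  [19,22]  [22,23]  [23,24]  [25,26]
[7,10] uncovered → point at 10; [13,15] uncovered → point at 15; [19,22] uncovered → point at 22; [23,24] uncovered → point at 24; [25,26] uncovered → point at 26.
Points: 10, 15, 22, 24, 26 (5 total).

5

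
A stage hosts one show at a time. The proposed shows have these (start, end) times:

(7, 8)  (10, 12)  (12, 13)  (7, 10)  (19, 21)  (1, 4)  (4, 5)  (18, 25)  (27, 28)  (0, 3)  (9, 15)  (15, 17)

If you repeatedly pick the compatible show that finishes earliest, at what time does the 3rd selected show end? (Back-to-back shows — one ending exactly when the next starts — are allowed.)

8

Sort by end time and greedily take each interval whose start is ≥ the last chosen end.
Sorted by end: (0,3)  (1,4)  (4,5)  (7,8)  (7,10)  (10,12)  (12,13)  (9,15)  (15,17)  (19,21)  (18,25)  (27,28)
take (0,3); take (4,5); take (7,8); take (10,12); take (12,13); take (15,17); take (19,21); skip (18,25); take (27,28).
Selected: (0,3) (4,5) (7,8) (10,12) (12,13) (15,17) (19,21) (27,28)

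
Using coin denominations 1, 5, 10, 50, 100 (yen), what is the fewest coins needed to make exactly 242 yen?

8

Use the largest denomination that fits, subtract, and repeat.
242 − 2×100→42 − 4×10→2 − 2×1→0
Total coins = 2 + 4 + 2 = 8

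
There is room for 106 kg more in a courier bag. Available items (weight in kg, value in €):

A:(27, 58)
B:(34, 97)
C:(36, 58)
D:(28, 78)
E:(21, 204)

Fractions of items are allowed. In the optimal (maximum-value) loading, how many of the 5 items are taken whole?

3

Ratios (sorted): E 9.71, B 2.85, D 2.79, A 2.15, C 1.61
take E (21 @ 204); take B (34 @ 97); take D (28 @ 78); take 23/27 of A → 49.41. Capacity used 106/106.
3 item(s) taken whole; one partial (take 23/27 of A).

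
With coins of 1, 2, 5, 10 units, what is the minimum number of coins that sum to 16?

16 − 1×10→6 − 1×5→1 − 1×1→0
Total coins = 1 + 1 + 1 = 3

3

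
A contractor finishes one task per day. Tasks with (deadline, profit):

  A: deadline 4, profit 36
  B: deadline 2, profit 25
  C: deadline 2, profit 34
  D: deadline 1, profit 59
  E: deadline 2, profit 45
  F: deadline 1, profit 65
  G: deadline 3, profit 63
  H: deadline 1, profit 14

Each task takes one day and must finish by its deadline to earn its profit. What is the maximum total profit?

209

By profit: F(d1,65), G(d3,63), D(d1,59), E(d2,45), A(d4,36), C(d2,34), B(d2,25), H(d1,14)
F→slot 1; G→slot 3; D skipped; E→slot 2; A→slot 4; C skipped; B skipped; H skipped.
Profit = 65 + 45 + 63 + 36 = 209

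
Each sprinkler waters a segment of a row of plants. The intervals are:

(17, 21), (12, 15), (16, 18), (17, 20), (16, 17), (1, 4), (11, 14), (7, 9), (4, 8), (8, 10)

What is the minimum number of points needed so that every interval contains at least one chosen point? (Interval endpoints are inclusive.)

4

Process intervals by earliest right end; each time one isn't hit yet, stab at its right endpoint.
By right end: [1,4]  [4,8]  [7,9]  [8,10]  [11,14]  [12,15]  [16,17]  [16,18]  [17,20]  [17,21]
[1,4] uncovered → point at 4; [7,9] uncovered → point at 9; [11,14] uncovered → point at 14; [16,17] uncovered → point at 17.
Points: 4, 9, 14, 17 (4 total).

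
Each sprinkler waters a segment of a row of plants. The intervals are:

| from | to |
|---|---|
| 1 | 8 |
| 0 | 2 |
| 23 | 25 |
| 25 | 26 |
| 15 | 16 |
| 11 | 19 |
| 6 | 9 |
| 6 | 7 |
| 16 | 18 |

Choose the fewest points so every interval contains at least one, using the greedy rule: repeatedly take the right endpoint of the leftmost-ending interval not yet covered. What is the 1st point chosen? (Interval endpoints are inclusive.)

2

By right end: [0,2]  [6,7]  [1,8]  [6,9]  [15,16]  [16,18]  [11,19]  [23,25]  [25,26]
[0,2] uncovered → point at 2; [6,7] uncovered → point at 7; [15,16] uncovered → point at 16; [23,25] uncovered → point at 25.
Points: 2, 7, 16, 25 (4 total).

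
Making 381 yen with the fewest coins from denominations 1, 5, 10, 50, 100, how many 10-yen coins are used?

Greedy: take as many of the largest coin as possible, then repeat with the remainder.
381 − 3×100→81 − 1×50→31 − 3×10→1 − 1×1→0
Count of 10: 3

3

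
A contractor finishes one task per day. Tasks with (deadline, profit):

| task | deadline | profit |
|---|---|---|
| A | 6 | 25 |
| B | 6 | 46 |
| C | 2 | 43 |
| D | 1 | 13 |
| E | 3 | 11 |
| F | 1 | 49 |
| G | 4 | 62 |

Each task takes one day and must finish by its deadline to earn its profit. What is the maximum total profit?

Take jobs in profit order; each goes to the latest open slot no later than its deadline.
Profit order: G=62 F=49 B=46 C=43 A=25 D=13 E=11
Assign: G→slot 4, F→slot 1, B→slot 6, C→slot 2, A→slot 5, D skipped, E→slot 3.
Slots: [1:F] [2:C] [3:E] [4:G] [5:A] [6:B]
Profit = 49 + 43 + 11 + 62 + 25 + 46 = 236

236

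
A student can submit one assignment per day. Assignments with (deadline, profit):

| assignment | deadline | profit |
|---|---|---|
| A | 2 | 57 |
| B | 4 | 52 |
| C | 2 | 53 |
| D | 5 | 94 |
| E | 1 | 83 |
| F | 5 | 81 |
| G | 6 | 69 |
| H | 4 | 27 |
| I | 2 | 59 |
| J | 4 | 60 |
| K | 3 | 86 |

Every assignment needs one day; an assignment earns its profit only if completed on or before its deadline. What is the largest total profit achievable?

473

Sort by profit descending; place each in the latest free slot ≤ its deadline.
By profit: D(d5,94), K(d3,86), E(d1,83), F(d5,81), G(d6,69), J(d4,60), I(d2,59), A(d2,57), C(d2,53), B(d4,52), H(d4,27)
D→slot 5; K→slot 3; E→slot 1; F→slot 4; G→slot 6; J→slot 2; I skipped; A skipped; C skipped; B skipped; H skipped.
Profit = 83 + 60 + 86 + 81 + 94 + 69 = 473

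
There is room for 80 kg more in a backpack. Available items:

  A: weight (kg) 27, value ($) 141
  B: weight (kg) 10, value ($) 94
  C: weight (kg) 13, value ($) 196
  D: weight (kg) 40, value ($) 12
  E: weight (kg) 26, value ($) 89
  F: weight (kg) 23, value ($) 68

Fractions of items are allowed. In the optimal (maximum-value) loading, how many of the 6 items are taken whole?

Sort by value per unit weight and fill in that order.
Ratios (sorted): C 15.08, B 9.40, A 5.22, E 3.42, F 2.96, D 0.30
take C (13 @ 196); take B (10 @ 94); take A (27 @ 141); take E (26 @ 89); take 4/23 of F → 11.83. Capacity used 80/80.
4 item(s) taken whole; one partial (take 4/23 of F).

4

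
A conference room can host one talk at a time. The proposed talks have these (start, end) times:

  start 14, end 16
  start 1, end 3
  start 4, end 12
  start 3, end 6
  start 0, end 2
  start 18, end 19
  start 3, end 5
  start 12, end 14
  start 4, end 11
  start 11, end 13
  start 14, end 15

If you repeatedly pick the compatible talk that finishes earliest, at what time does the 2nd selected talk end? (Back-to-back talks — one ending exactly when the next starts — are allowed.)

5

By end time: (0,2), (1,3), (3,5), (3,6), (4,11), (4,12), (11,13), (12,14), (14,15), (14,16), (18,19).
Pick (0,2); next start ≥ 2 → (3,5); next start ≥ 5 → (11,13); next start ≥ 13 → (14,15); next start ≥ 15 → (18,19).
Selected: (0,2) (3,5) (11,13) (14,15) (18,19)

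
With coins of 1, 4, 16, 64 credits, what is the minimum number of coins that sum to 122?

Use the largest denomination that fits, subtract, and repeat.
122 = 1×64 + 3×16 + 2×4 + 2×1
Total coins = 1 + 3 + 2 + 2 = 8

8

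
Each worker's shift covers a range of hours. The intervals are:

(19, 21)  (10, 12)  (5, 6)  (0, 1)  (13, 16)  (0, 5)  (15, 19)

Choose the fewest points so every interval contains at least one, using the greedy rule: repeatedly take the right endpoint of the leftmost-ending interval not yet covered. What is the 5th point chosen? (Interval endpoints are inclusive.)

Sorted: [0,1] [0,5] [5,6] [10,12] [13,16] [15,19] [19,21]
{[0,1],[0,5]} hit by 1; {[5,6]} hit by 6; {[10,12]} hit by 12; {[13,16],[15,19]} hit by 16; {[19,21]} hit by 21.
Points: 1, 6, 12, 16, 21 (5 total).

21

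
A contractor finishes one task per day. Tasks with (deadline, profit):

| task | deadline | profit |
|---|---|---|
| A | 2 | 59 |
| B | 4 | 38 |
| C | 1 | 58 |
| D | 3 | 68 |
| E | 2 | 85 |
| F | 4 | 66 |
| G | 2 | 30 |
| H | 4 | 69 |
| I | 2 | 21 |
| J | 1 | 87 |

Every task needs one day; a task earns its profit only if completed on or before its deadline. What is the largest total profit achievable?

309

Profit order: J=87 E=85 H=69 D=68 F=66 A=59 C=58 B=38 G=30 I=21
Assign: J→slot 1, E→slot 2, H→slot 4, D→slot 3, F skipped, A skipped, C skipped, B skipped, G skipped, I skipped.
Slots: [1:J] [2:E] [3:D] [4:H]
Profit = 87 + 85 + 68 + 69 = 309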